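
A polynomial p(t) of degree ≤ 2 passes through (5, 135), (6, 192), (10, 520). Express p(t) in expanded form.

Using the Lagrange interpolation formula with nodes 5, 6, 10:
  L_0(t) = (t - 6)(t - 10) / 5
  L_1(t) = (t - 5)(t - 10) / -4
  L_2(t) = (t - 5)(t - 6) / 20
Then p(t) = 135·L_0(t) + 192·L_1(t) + 520·L_2(t).
Expanding and collecting terms gives p(t) = 5t^2 + 2t.
Check: p(5) = 135. ✓

p(t) = 5t^2 + 2t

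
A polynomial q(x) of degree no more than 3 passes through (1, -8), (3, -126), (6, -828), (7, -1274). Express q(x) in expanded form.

q(x) = -3x^3 - 5x^2

Write q(x) = ax^3 + bx^2 + cx + d. Substituting each data point gives a linear system:
  a + b + c + d = -8
  27a + 9b + 3c + d = -126
  216a + 36b + 6c + d = -828
  343a + 49b + 7c + d = -1274
Solving the system yields a = -3, b = -5, c = 0, d = 0.
So q(x) = -3x³ - 5x².
Check: q(3) = -126. ✓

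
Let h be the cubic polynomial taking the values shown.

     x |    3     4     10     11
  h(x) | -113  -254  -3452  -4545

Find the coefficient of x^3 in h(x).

-3

Write h(x) = ax^3 + bx^2 + cx + d. Substituting each data point gives a linear system:
  27a + 9b + 3c + d = -113
  64a + 16b + 4c + d = -254
  1000a + 100b + 10c + d = -3452
  1331a + 121b + 11c + d = -4545
Solving the system yields a = -3, b = -5, c = 5, d = -2.
So h(x) = -3x³ - 5x² + 5x - 2.
The leading coefficient is -3.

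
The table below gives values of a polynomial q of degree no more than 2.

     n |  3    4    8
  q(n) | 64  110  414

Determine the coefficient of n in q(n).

Write q(n) = an^2 + bn + c. Substituting each data point gives a linear system:
  9a + 3b + c = 64
  16a + 4b + c = 110
  64a + 8b + c = 414
Solving the system yields a = 6, b = 4, c = -2.
So q(n) = 6n^2 + 4n - 2.
The coefficient of n is 4.

4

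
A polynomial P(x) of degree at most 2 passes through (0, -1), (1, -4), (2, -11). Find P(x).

P(x) = -2x^2 - x - 1

Write P(x) = ax^2 + bx + c. Substituting each data point gives a linear system:
  c = -1
  a + b + c = -4
  4a + 2b + c = -11
Solving the system yields a = -2, b = -1, c = -1.
So P(x) = -2x² - x - 1.
Check: P(0) = -1. ✓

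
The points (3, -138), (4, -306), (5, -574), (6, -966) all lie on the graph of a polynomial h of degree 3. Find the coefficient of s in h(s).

-6

Write h(s) = as^3 + bs^2 + cs + d. Substituting each data point gives a linear system:
  27a + 9b + 3c + d = -138
  64a + 16b + 4c + d = -306
  125a + 25b + 5c + d = -574
  216a + 36b + 6c + d = -966
Solving the system yields a = -4, b = -2, c = -6, d = 6.
So h(s) = -4s³ - 2s² - 6s + 6.
The coefficient of s is -6.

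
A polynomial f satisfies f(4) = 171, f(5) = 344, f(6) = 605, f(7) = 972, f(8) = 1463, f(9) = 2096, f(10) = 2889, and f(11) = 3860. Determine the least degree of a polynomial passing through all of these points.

Forward differences of the values at s = 4, 5, 6, 7, 8, 9, 10, 11:
  f  : 171  344  605  972  1463  2096  2889  3860
  Δ  : 173  261  367  491  633  793  971
  Δ^2: 88  106  124  142  160  178
  Δ^3: 18  18  18  18  18
  Δ^4: 0  0  0  0
  Δ^5: 0  0  0
  Δ^6: 0  0
  Δ^7: 0
The third differences are constant (18) and nonzero, while all higher differences vanish, so the minimal degree is 3.

3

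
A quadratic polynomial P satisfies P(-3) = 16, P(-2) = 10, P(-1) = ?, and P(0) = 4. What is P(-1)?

6

The 3 known points determine the degree-2 polynomial uniquely.
Write P(x) = ax^2 + bx + c. Substituting each data point gives a linear system:
  9a - 3b + c = 16
  4a - 2b + c = 10
  c = 4
Solving the system yields a = 1, b = -1, c = 4.
So P(x) = x² - x + 4.
Then P(-1) = 6.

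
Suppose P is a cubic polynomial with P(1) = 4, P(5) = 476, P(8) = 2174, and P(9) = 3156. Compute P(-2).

Write P(u) = au^3 + bu^2 + cu + d. Substituting each data point gives a linear system:
  a + b + c + d = 4
  125a + 25b + 5c + d = 476
  512a + 64b + 8c + d = 2174
  729a + 81b + 9c + d = 3156
Solving the system yields a = 5, b = -6, c = -1, d = 6.
So P(u) = 5u^3 - 6u^2 - u + 6.
Then P(-2) = -56.

-56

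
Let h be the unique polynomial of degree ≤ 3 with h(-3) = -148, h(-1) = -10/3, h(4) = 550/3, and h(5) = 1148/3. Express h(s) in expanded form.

h(s) = 4s^3 - 5s^2 + (1/3)s + 6

Write h(s) = as^3 + bs^2 + cs + d. Substituting each data point gives a linear system:
  -27a + 9b - 3c + d = -148
  -a + b - c + d = -10/3
  64a + 16b + 4c + d = 550/3
  125a + 25b + 5c + d = 1148/3
Solving the system yields a = 4, b = -5, c = 1/3, d = 6.
So h(s) = 4s^3 - 5s^2 + (1/3)s + 6.
Check: h(5) = 1148/3. ✓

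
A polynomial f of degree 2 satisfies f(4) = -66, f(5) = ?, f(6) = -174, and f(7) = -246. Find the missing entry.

On equispaced nodes a degree-2 polynomial has vanishing third forward difference, so
  - f(4) + 3·f(5) - 3·f(6) + f(7) = 0.
Substituting the known values and solving for f(5):
  3·f(5) = -342
  f(5) = -114.

-114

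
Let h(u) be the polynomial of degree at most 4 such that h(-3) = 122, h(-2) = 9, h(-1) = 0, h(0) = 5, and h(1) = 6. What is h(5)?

Write h(u) = au^4 + bu^3 + cu^2 + du + e. Substituting each data point gives a linear system:
  81a - 27b + 9c - 3d + e = 122
  16a - 8b + 4c - 2d + e = 9
  a - b + c - d + e = 0
  e = 5
  a + b + c + d + e = 6
Solving the system yields a = 3, b = 3, c = -5, d = 0, e = 5.
So h(u) = 3u^4 + 3u^3 - 5u^2 + 5.
Then h(5) = 2130.

2130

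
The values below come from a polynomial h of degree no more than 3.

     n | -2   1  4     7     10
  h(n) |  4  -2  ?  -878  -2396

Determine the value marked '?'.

-188

On equispaced nodes a degree-3 polynomial has vanishing fourth forward difference, so
  h(-2) - 4·h(1) + 6·h(4) - 4·h(7) + h(10) = 0.
Substituting the known values and solving for h(4):
  6·h(4) = -1128
  h(4) = -188.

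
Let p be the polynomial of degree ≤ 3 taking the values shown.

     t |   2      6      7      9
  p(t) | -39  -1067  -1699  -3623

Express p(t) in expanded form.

p(t) = -5t^3 + 3t - 5

Using the Lagrange interpolation formula with nodes 2, 6, 7, 9:
  L_0(t) = (t - 6)(t - 7)(t - 9) / -140
  L_1(t) = (t - 2)(t - 7)(t - 9) / 12
  L_2(t) = (t - 2)(t - 6)(t - 9) / -10
  L_3(t) = (t - 2)(t - 6)(t - 7) / 42
Then p(t) = -39·L_0(t) - 1067·L_1(t) - 1699·L_2(t) - 3623·L_3(t).
Expanding and collecting terms gives p(t) = -5t^3 + 3t - 5.
Check: p(6) = -1067. ✓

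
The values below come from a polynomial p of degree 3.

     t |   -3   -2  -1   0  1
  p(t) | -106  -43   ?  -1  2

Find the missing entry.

On equispaced nodes a degree-3 polynomial has vanishing fourth forward difference, so
  p(-3) - 4·p(-2) + 6·p(-1) - 4·p(0) + p(1) = 0.
Substituting the known values and solving for p(-1):
  6·p(-1) = -72
  p(-1) = -12.

-12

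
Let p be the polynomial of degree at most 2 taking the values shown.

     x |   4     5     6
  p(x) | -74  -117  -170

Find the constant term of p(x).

-2

Write p(x) = ax^2 + bx + c. Substituting each data point gives a linear system:
  16a + 4b + c = -74
  25a + 5b + c = -117
  36a + 6b + c = -170
Solving the system yields a = -5, b = 2, c = -2.
So p(x) = -5x² + 2x - 2.
The constant term is -2.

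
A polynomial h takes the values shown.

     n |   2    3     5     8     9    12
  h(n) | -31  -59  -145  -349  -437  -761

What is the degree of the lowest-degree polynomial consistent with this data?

Divided differences on the nodes 2, 3, 5, 8, 9, 12:
  order 0: -31  -59  -145  -349  -437  -761
  order 1: -28  -43  -68  -88  -108
  order 2: -5  -5  -5  -5
  order 3: 0  0  0
  order 4: 0  0
  order 5: 0
The order-2 divided differences are all -5 (nonzero) and every higher order vanishes, so the data lies on a polynomial of degree exactly 2.

2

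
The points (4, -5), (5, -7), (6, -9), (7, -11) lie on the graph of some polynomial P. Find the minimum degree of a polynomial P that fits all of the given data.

Forward differences of the values at s = 4, 5, 6, 7:
  P  : -5  -7  -9  -11
  Δ  : -2  -2  -2
  Δ^2: 0  0
  Δ^3: 0
The first differences are constant (-2) and nonzero, while all higher differences vanish, so the minimal degree is 1.

1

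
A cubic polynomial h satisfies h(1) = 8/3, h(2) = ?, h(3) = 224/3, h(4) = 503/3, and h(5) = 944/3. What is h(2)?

On equispaced nodes a degree-3 polynomial has vanishing fourth forward difference, so
  h(1) - 4·h(2) + 6·h(3) - 4·h(4) + h(5) = 0.
Substituting the known values and solving for h(2):
  -4·h(2) = -284/3
  h(2) = 71/3.

71/3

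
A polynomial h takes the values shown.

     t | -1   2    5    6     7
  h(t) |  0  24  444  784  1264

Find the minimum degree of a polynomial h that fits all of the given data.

Divided differences on the nodes -1, 2, 5, 6, 7:
  order 0: 0  24  444  784  1264
  order 1: 8  140  340  480
  order 2: 22  50  70
  order 3: 4  4
  order 4: 0
The order-3 divided differences are all 4 (nonzero) and every higher order vanishes, so the data lies on a polynomial of degree exactly 3.

3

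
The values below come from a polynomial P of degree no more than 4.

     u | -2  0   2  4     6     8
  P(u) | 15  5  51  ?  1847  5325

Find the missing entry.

441

On equispaced nodes a degree-4 polynomial has vanishing fifth forward difference, so
  - P(-2) + 5·P(0) - 10·P(2) + 10·P(4) - 5·P(6) + P(8) = 0.
Substituting the known values and solving for P(4):
  10·P(4) = 4410
  P(4) = 441.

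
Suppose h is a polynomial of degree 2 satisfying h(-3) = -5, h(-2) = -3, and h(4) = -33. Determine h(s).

Write h(s) = as^2 + bs + c. Substituting each data point gives a linear system:
  9a - 3b + c = -5
  4a - 2b + c = -3
  16a + 4b + c = -33
Solving the system yields a = -1, b = -3, c = -5.
So h(s) = -s^2 - 3s - 5.
Check: h(-3) = -5. ✓

h(s) = -s^2 - 3s - 5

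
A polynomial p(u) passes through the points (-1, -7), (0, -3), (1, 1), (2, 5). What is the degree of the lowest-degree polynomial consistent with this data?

Forward differences of the values at u = -1, 0, 1, 2:
  p  : -7  -3  1  5
  Δ  : 4  4  4
  Δ^2: 0  0
  Δ^3: 0
The first differences are constant (4) and nonzero, while all higher differences vanish, so the minimal degree is 1.

1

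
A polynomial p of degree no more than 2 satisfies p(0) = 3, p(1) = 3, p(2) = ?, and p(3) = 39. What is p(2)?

15

On equispaced nodes a degree-2 polynomial has vanishing third forward difference, so
  - p(0) + 3·p(1) - 3·p(2) + p(3) = 0.
Substituting the known values and solving for p(2):
  -3·p(2) = -45
  p(2) = 15.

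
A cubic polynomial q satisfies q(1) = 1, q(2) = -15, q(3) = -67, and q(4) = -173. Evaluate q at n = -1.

-3

Forward differences of the values at n = 1, 2, 3, 4:
  q  : 1  -15  -67  -173
  Δ  : -16  -52  -106
  Δ^2: -36  -54
  Δ^3: -18
The third differences are constant, confirming degree 3.
Interpolating (Newton forward form) and evaluating at n = -1 gives q(-1) = -3.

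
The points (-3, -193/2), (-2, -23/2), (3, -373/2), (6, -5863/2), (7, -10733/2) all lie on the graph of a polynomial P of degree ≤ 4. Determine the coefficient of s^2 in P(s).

Write P(s) = as^4 + bs^3 + cs^2 + ds + e. Substituting each data point gives a linear system:
  81a - 27b + 9c - 3d + e = -193/2
  16a - 8b + 4c - 2d + e = -23/2
  81a + 27b + 9c + 3d + e = -373/2
  1296a + 216b + 36c + 6d + e = -5863/2
  2401a + 343b + 49c + 7d + e = -10733/2
Solving the system yields a = -2, b = -2, c = 2, d = 3, e = 5/2.
So P(s) = -2s^4 - 2s^3 + 2s^2 + 3s + 5/2.
The coefficient of s^2 is 2.

2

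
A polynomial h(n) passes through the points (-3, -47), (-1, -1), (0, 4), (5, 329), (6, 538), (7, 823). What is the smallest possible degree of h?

Divided differences on the nodes -3, -1, 0, 5, 6, 7:
  order 0: -47  -1  4  329  538  823
  order 1: 23  5  65  209  285
  order 2: -6  10  24  38
  order 3: 2  2  2
  order 4: 0  0
  order 5: 0
The order-3 divided differences are all 2 (nonzero) and every higher order vanishes, so the data lies on a polynomial of degree exactly 3.

3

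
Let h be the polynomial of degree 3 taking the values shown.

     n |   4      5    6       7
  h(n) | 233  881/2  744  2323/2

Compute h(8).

1711

Write h(n) = an^3 + bn^2 + cn + d. Substituting each data point gives a linear system:
  64a + 16b + 4c + d = 233
  125a + 25b + 5c + d = 881/2
  216a + 36b + 6c + d = 744
  343a + 49b + 7c + d = 2323/2
Solving the system yields a = 3, b = 3, c = -5/2, d = 3.
So h(n) = 3n^3 + 3n^2 - (5/2)n + 3.
Then h(8) = 1711.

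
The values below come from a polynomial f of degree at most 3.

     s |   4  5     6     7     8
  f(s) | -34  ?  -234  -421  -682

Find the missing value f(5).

The 4 known points determine the degree-3 polynomial uniquely.
Write f(s) = as^3 + bs^2 + cs + d. Substituting each data point gives a linear system:
  64a + 16b + 4c + d = -34
  216a + 36b + 6c + d = -234
  343a + 49b + 7c + d = -421
  512a + 64b + 8c + d = -682
Solving the system yields a = -2, b = 5, c = 2, d = 6.
So f(s) = -2s³ + 5s² + 2s + 6.
Then f(5) = -109.

-109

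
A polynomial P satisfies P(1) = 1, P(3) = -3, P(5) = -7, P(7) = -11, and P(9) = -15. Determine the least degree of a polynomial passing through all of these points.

Forward differences of the values at s = 1, 3, 5, 7, 9:
  P  : 1  -3  -7  -11  -15
  Δ  : -4  -4  -4  -4
  Δ^2: 0  0  0
  Δ^3: 0  0
  Δ^4: 0
The first differences are constant (-4) and nonzero, while all higher differences vanish, so the minimal degree is 1.

1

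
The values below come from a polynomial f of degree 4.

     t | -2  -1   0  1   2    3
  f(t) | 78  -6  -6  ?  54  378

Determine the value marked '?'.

-6

On equispaced nodes a degree-4 polynomial has vanishing fifth forward difference, so
  - f(-2) + 5·f(-1) - 10·f(0) + 10·f(1) - 5·f(2) + f(3) = 0.
Substituting the known values and solving for f(1):
  10·f(1) = -60
  f(1) = -6.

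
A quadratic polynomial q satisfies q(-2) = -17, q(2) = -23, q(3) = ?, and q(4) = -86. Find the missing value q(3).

-99/2

The 3 known points determine the degree-2 polynomial uniquely.
Write q(n) = an^2 + bn + c. Substituting each data point gives a linear system:
  4a - 2b + c = -17
  4a + 2b + c = -23
  16a + 4b + c = -86
Solving the system yields a = -5, b = -3/2, c = 0.
So q(n) = -5n² - (3/2)n.
Then q(3) = -99/2.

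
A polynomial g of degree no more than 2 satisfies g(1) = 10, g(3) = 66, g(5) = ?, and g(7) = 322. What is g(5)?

170

On equispaced nodes a degree-2 polynomial has vanishing third forward difference, so
  - g(1) + 3·g(3) - 3·g(5) + g(7) = 0.
Substituting the known values and solving for g(5):
  -3·g(5) = -510
  g(5) = 170.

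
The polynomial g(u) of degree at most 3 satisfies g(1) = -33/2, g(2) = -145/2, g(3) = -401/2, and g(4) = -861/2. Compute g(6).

Write g(u) = au^3 + bu^2 + cu + d. Substituting each data point gives a linear system:
  a + b + c + d = -33/2
  8a + 4b + 2c + d = -145/2
  27a + 9b + 3c + d = -401/2
  64a + 16b + 4c + d = -861/2
Solving the system yields a = -5, b = -6, c = -3, d = -5/2.
So g(u) = -5u^3 - 6u^2 - 3u - 5/2.
Then g(6) = -2633/2.

-2633/2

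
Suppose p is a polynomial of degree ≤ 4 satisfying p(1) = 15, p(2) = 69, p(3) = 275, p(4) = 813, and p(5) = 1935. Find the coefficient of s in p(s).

Write p(s) = as^4 + bs^3 + cs^2 + ds + e. Substituting each data point gives a linear system:
  a + b + c + d + e = 15
  16a + 8b + 4c + 2d + e = 69
  81a + 27b + 9c + 3d + e = 275
  256a + 64b + 16c + 4d + e = 813
  625a + 125b + 25c + 5d + e = 1935
Solving the system yields a = 3, b = 0, c = 1, d = 6, e = 5.
So p(s) = 3s^4 + s^2 + 6s + 5.
The coefficient of s is 6.

6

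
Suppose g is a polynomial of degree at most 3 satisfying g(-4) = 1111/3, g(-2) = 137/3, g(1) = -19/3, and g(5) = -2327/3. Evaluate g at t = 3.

Write g(t) = at^3 + bt^2 + ct + d. Substituting each data point gives a linear system:
  -64a + 16b - 4c + d = 1111/3
  -8a + 4b - 2c + d = 137/3
  a + b + c + d = -19/3
  125a + 25b + 5c + d = -2327/3
Solving the system yields a = -6, b = -1, c = -1/3, d = 1.
So g(t) = -6t^3 - t^2 - (1/3)t + 1.
Then g(3) = -171.

-171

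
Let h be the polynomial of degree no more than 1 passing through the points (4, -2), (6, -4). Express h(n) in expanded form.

h(n) = -n + 2

Write h(n) = an + b. Substituting each data point gives a linear system:
  4a + b = -2
  6a + b = -4
Solving the system yields a = -1, b = 2.
So h(n) = -n + 2.
Check: h(4) = -2. ✓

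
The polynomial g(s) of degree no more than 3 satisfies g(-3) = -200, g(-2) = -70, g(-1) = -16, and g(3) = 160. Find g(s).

g(s) = 6s^3 - 2s^2 + 6s - 2

Write g(s) = as^3 + bs^2 + cs + d. Substituting each data point gives a linear system:
  -27a + 9b - 3c + d = -200
  -8a + 4b - 2c + d = -70
  -a + b - c + d = -16
  27a + 9b + 3c + d = 160
Solving the system yields a = 6, b = -2, c = 6, d = -2.
So g(s) = 6s^3 - 2s^2 + 6s - 2.
Check: g(-3) = -200. ✓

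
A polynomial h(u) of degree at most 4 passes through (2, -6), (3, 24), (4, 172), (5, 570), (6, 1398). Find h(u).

h(u) = 2u^4 - 6u^3 + 3u^2 - u

Write h(u) = au^4 + bu^3 + cu^2 + du + e. Substituting each data point gives a linear system:
  16a + 8b + 4c + 2d + e = -6
  81a + 27b + 9c + 3d + e = 24
  256a + 64b + 16c + 4d + e = 172
  625a + 125b + 25c + 5d + e = 570
  1296a + 216b + 36c + 6d + e = 1398
Solving the system yields a = 2, b = -6, c = 3, d = -1, e = 0.
So h(u) = 2u⁴ - 6u³ + 3u² - u.
Check: h(5) = 570. ✓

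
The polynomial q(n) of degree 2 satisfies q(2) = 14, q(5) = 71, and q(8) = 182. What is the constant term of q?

Write q(n) = an^2 + bn + c. Substituting each data point gives a linear system:
  4a + 2b + c = 14
  25a + 5b + c = 71
  64a + 8b + c = 182
Solving the system yields a = 3, b = -2, c = 6.
So q(n) = 3n^2 - 2n + 6.
The constant term is 6.

6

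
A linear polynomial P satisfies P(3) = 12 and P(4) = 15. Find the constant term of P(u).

3

Write P(u) = au + b. Substituting each data point gives a linear system:
  3a + b = 12
  4a + b = 15
Solving the system yields a = 3, b = 3.
So P(u) = 3u + 3.
The constant term is 3.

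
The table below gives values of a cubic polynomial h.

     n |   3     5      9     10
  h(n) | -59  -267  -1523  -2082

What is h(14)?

-5658

Using the Lagrange interpolation formula with nodes 3, 5, 9, 10:
  L_0(n) = (n - 5)(n - 9)(n - 10) / -84
  L_1(n) = (n - 3)(n - 9)(n - 10) / 40
  L_2(n) = (n - 3)(n - 5)(n - 10) / -24
  L_3(n) = (n - 3)(n - 5)(n - 9) / 35
Then h(n) = -59·L_0(n) - 267·L_1(n) - 1523·L_2(n) - 2082·L_3(n).
Expanding and collecting terms gives h(n) = -2n^3 - n^2 + 2n - 2.
Evaluating at n = 14: h(14) = -5658.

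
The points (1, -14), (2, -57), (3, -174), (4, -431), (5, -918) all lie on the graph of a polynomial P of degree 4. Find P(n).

P(n) = -n^4 - n^3 - 6n^2 - 3n - 3

Write P(n) = an^4 + bn^3 + cn^2 + dn + e. Substituting each data point gives a linear system:
  a + b + c + d + e = -14
  16a + 8b + 4c + 2d + e = -57
  81a + 27b + 9c + 3d + e = -174
  256a + 64b + 16c + 4d + e = -431
  625a + 125b + 25c + 5d + e = -918
Solving the system yields a = -1, b = -1, c = -6, d = -3, e = -3.
So P(n) = -n^4 - n^3 - 6n^2 - 3n - 3.
Check: P(4) = -431. ✓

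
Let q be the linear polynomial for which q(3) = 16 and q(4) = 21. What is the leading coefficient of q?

Write q(x) = ax + b. Substituting each data point gives a linear system:
  3a + b = 16
  4a + b = 21
Solving the system yields a = 5, b = 1.
So q(x) = 5x + 1.
The leading coefficient is 5.

5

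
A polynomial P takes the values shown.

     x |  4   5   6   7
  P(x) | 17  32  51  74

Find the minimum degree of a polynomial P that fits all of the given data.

2

Forward differences of the values at x = 4, 5, 6, 7:
  P  : 17  32  51  74
  Δ  : 15  19  23
  Δ^2: 4  4
  Δ^3: 0
The second differences are constant (4) and nonzero, while all higher differences vanish, so the minimal degree is 2.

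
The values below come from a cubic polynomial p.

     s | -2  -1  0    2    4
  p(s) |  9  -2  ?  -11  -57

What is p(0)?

The 4 known points determine the degree-3 polynomial uniquely.
Write p(s) = as^3 + bs^2 + cs + d. Substituting each data point gives a linear system:
  -8a + 4b - 2c + d = 9
  -a + b - c + d = -2
  8a + 4b + 2c + d = -11
  64a + 16b + 4c + d = -57
Solving the system yields a = -1, b = 1, c = -1, d = -5.
So p(s) = -s^3 + s^2 - s - 5.
Then p(0) = -5.

-5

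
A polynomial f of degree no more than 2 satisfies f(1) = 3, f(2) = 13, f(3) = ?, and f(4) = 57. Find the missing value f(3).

31

The 3 known points determine the degree-2 polynomial uniquely.
Write f(u) = au^2 + bu + c. Substituting each data point gives a linear system:
  a + b + c = 3
  4a + 2b + c = 13
  16a + 4b + c = 57
Solving the system yields a = 4, b = -2, c = 1.
So f(u) = 4u² - 2u + 1.
Then f(3) = 31.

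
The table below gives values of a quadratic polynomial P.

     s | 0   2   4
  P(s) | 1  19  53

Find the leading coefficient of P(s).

2

Write P(s) = as^2 + bs + c. Substituting each data point gives a linear system:
  c = 1
  4a + 2b + c = 19
  16a + 4b + c = 53
Solving the system yields a = 2, b = 5, c = 1.
So P(s) = 2s² + 5s + 1.
The leading coefficient is 2.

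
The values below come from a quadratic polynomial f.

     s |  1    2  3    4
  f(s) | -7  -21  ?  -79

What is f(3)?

On equispaced nodes a degree-2 polynomial has vanishing third forward difference, so
  - f(1) + 3·f(2) - 3·f(3) + f(4) = 0.
Substituting the known values and solving for f(3):
  -3·f(3) = 135
  f(3) = -45.

-45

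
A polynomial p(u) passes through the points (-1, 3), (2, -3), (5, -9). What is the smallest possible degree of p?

Forward differences of the values at u = -1, 2, 5:
  p  : 3  -3  -9
  Δ  : -6  -6
  Δ^2: 0
The first differences are constant (-6) and nonzero, while all higher differences vanish, so the minimal degree is 1.

1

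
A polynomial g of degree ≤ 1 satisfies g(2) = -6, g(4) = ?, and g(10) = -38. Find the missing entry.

-14

The 2 known points determine the degree-1 polynomial uniquely.
Write g(x) = ax + b. Substituting each data point gives a linear system:
  2a + b = -6
  10a + b = -38
Solving the system yields a = -4, b = 2.
So g(x) = -4x + 2.
Then g(4) = -14.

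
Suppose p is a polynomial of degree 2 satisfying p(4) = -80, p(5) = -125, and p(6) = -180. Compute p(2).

-20

Using the Lagrange interpolation formula with nodes 4, 5, 6:
  L_0(n) = (n - 5)(n - 6) / 2
  L_1(n) = (n - 4)(n - 6) / -1
  L_2(n) = (n - 4)(n - 5) / 2
Then p(n) = -80·L_0(n) - 125·L_1(n) - 180·L_2(n).
Expanding and collecting terms gives p(n) = -5n^2.
Evaluating at n = 2: p(2) = -20.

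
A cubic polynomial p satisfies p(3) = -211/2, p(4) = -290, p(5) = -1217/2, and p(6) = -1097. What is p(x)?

p(x) = -6x^3 + 5x^2 + (5/2)x + 4

Using the Lagrange interpolation formula with nodes 3, 4, 5, 6:
  L_0(x) = (x - 4)(x - 5)(x - 6) / -6
  L_1(x) = (x - 3)(x - 5)(x - 6) / 2
  L_2(x) = (x - 3)(x - 4)(x - 6) / -2
  L_3(x) = (x - 3)(x - 4)(x - 5) / 6
Then p(x) = -211/2·L_0(x) - 290·L_1(x) - 1217/2·L_2(x) - 1097·L_3(x).
Expanding and collecting terms gives p(x) = -6x^3 + 5x^2 + (5/2)x + 4.
Check: p(5) = -1217/2. ✓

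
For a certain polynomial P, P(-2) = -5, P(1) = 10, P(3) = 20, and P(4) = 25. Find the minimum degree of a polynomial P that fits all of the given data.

Divided differences on the nodes -2, 1, 3, 4:
  order 0: -5  10  20  25
  order 1: 5  5  5
  order 2: 0  0
  order 3: 0
The order-1 divided differences are all 5 (nonzero) and every higher order vanishes, so the data lies on a polynomial of degree exactly 1.

1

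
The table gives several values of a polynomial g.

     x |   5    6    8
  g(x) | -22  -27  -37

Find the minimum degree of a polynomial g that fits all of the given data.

1

Divided differences on the nodes 5, 6, 8:
  order 0: -22  -27  -37
  order 1: -5  -5
  order 2: 0
The order-1 divided differences are all -5 (nonzero) and every higher order vanishes, so the data lies on a polynomial of degree exactly 1.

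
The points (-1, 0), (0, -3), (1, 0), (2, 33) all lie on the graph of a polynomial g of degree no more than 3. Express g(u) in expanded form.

g(u) = 4u^3 + 3u^2 - 4u - 3

Using the Lagrange interpolation formula with nodes -1, 0, 1, 2:
  L_0(u) = u(u - 1)(u - 2) / -6
  L_1(u) = (u + 1)(u - 1)(u - 2) / 2
  L_2(u) = (u + 1)u(u - 2) / -2
  L_3(u) = (u + 1)u(u - 1) / 6
Then g(u) = 0·L_0(u) - 3·L_1(u) + 0·L_2(u) + 33·L_3(u).
Expanding and collecting terms gives g(u) = 4u^3 + 3u^2 - 4u - 3.
Check: g(-1) = 0. ✓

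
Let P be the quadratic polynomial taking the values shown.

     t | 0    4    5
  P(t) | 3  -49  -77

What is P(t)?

Write P(t) = at^2 + bt + c. Substituting each data point gives a linear system:
  c = 3
  16a + 4b + c = -49
  25a + 5b + c = -77
Solving the system yields a = -3, b = -1, c = 3.
So P(t) = -3t^2 - t + 3.
Check: P(4) = -49. ✓

P(t) = -3t^2 - t + 3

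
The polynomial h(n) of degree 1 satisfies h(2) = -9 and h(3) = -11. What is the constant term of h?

-5

Write h(n) = an + b. Substituting each data point gives a linear system:
  2a + b = -9
  3a + b = -11
Solving the system yields a = -2, b = -5.
So h(n) = -2n - 5.
The constant term is -5.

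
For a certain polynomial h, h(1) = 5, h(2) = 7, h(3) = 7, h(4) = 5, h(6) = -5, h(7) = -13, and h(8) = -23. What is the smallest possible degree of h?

Divided differences on the nodes 1, 2, 3, 4, 6, 7, 8:
  order 0: 5  7  7  5  -5  -13  -23
  order 1: 2  0  -2  -5  -8  -10
  order 2: -1  -1  -1  -1  -1
  order 3: 0  0  0  0
  order 4: 0  0  0
  order 5: 0  0
  order 6: 0
The order-2 divided differences are all -1 (nonzero) and every higher order vanishes, so the data lies on a polynomial of degree exactly 2.

2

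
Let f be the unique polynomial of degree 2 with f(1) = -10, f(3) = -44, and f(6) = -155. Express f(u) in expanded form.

f(u) = -4u^2 - u - 5

Using the Lagrange interpolation formula with nodes 1, 3, 6:
  L_0(u) = (u - 3)(u - 6) / 10
  L_1(u) = (u - 1)(u - 6) / -6
  L_2(u) = (u - 1)(u - 3) / 15
Then f(u) = -10·L_0(u) - 44·L_1(u) - 155·L_2(u).
Expanding and collecting terms gives f(u) = -4u² - u - 5.
Check: f(6) = -155. ✓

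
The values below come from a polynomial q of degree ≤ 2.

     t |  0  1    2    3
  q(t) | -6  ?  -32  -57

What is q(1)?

On equispaced nodes a degree-2 polynomial has vanishing third forward difference, so
  - q(0) + 3·q(1) - 3·q(2) + q(3) = 0.
Substituting the known values and solving for q(1):
  3·q(1) = -45
  q(1) = -15.

-15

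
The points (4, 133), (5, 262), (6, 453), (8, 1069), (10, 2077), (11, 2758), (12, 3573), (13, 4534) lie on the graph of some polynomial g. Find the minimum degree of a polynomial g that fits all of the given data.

Divided differences on the nodes 4, 5, 6, 8, 10, 11, 12, 13:
  order 0: 133  262  453  1069  2077  2758  3573  4534
  order 1: 129  191  308  504  681  815  961
  order 2: 31  39  49  59  67  73
  order 3: 2  2  2  2  2
  order 4: 0  0  0  0
  order 5: 0  0  0
  order 6: 0  0
  order 7: 0
The order-3 divided differences are all 2 (nonzero) and every higher order vanishes, so the data lies on a polynomial of degree exactly 3.

3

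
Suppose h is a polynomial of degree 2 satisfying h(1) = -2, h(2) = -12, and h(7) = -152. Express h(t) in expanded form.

h(t) = -3t^2 - t + 2

Using the Lagrange interpolation formula with nodes 1, 2, 7:
  L_0(t) = (t - 2)(t - 7) / 6
  L_1(t) = (t - 1)(t - 7) / -5
  L_2(t) = (t - 1)(t - 2) / 30
Then h(t) = -2·L_0(t) - 12·L_1(t) - 152·L_2(t).
Expanding and collecting terms gives h(t) = -3t^2 - t + 2.
Check: h(2) = -12. ✓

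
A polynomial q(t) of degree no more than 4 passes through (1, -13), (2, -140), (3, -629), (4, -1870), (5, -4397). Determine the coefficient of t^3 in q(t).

Write q(t) = at^4 + bt^3 + ct^2 + dt + e. Substituting each data point gives a linear system:
  a + b + c + d + e = -13
  16a + 8b + 4c + 2d + e = -140
  81a + 27b + 9c + 3d + e = -629
  256a + 64b + 16c + 4d + e = -1870
  625a + 125b + 25c + 5d + e = -4397
Solving the system yields a = -6, b = -5, c = -1, d = 1, e = -2.
So q(t) = -6t^4 - 5t^3 - t^2 + t - 2.
The coefficient of t^3 is -5.

-5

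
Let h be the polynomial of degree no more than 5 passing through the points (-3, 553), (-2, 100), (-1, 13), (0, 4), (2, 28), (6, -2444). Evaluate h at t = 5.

Using the Lagrange interpolation formula with nodes -3, -2, -1, 0, 2, 6:
  L_0(t) = (t + 2)(t + 1)t(t - 2)(t - 6) / -270
  L_1(t) = (t + 3)(t + 1)t(t - 2)(t - 6) / 64
  L_2(t) = (t + 3)(t + 2)t(t - 2)(t - 6) / -42
  L_3(t) = (t + 3)(t + 2)(t + 1)(t - 2)(t - 6) / 72
  L_4(t) = (t + 3)(t + 2)(t + 1)t(t - 6) / -480
  L_5(t) = (t + 3)(t + 2)(t + 1)t(t - 2) / 12096
Then h(t) = 553·L_0(t) + 100·L_1(t) + 13·L_2(t) + 4·L_3(t) + 28·L_4(t) - 2444·L_5(t).
Expanding and collecting terms gives h(t) = -t⁵ + 4t⁴ + t³ - t² - 6t + 4.
Evaluating at t = 5: h(5) = -551.

-551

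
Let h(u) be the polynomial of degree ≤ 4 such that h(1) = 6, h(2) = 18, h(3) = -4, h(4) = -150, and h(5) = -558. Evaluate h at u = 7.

-2952

Write h(u) = au^4 + bu^3 + cu^2 + du + e. Substituting each data point gives a linear system:
  a + b + c + d + e = 6
  16a + 8b + 4c + 2d + e = 18
  81a + 27b + 9c + 3d + e = -4
  256a + 64b + 16c + 4d + e = -150
  625a + 125b + 25c + 5d + e = -558
Solving the system yields a = -2, b = 5, c = 3, d = -2, e = 2.
So h(u) = -2u⁴ + 5u³ + 3u² - 2u + 2.
Then h(7) = -2952.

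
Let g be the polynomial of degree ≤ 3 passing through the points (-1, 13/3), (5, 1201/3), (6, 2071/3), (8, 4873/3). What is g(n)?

g(n) = 3n^3 + 2n^2 - 5n + 1/3

Write g(n) = an^3 + bn^2 + cn + d. Substituting each data point gives a linear system:
  -a + b - c + d = 13/3
  125a + 25b + 5c + d = 1201/3
  216a + 36b + 6c + d = 2071/3
  512a + 64b + 8c + d = 4873/3
Solving the system yields a = 3, b = 2, c = -5, d = 1/3.
So g(n) = 3n^3 + 2n^2 - 5n + 1/3.
Check: g(6) = 2071/3. ✓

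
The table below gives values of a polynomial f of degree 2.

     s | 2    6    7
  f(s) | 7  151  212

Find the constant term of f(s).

-5

Write f(s) = as^2 + bs + c. Substituting each data point gives a linear system:
  4a + 2b + c = 7
  36a + 6b + c = 151
  49a + 7b + c = 212
Solving the system yields a = 5, b = -4, c = -5.
So f(s) = 5s^2 - 4s - 5.
The constant term is -5.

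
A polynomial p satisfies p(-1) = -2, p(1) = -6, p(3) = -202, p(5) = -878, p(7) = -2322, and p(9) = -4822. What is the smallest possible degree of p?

Forward differences of the values at n = -1, 1, 3, 5, 7, 9:
  p  : -2  -6  -202  -878  -2322  -4822
  Δ  : -4  -196  -676  -1444  -2500
  Δ^2: -192  -480  -768  -1056
  Δ^3: -288  -288  -288
  Δ^4: 0  0
  Δ^5: 0
The third differences are constant (-288) and nonzero, while all higher differences vanish, so the minimal degree is 3.

3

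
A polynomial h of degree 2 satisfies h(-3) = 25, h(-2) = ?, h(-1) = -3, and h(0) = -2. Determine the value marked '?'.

The 3 known points determine the degree-2 polynomial uniquely.
Write h(u) = au^2 + bu + c. Substituting each data point gives a linear system:
  9a - 3b + c = 25
  a - b + c = -3
  c = -2
Solving the system yields a = 5, b = 6, c = -2.
So h(u) = 5u^2 + 6u - 2.
Then h(-2) = 6.

6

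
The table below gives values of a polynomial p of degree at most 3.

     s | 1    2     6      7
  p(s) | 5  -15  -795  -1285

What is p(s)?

p(s) = -4s^3 + s^2 + 5s + 3

Write p(s) = as^3 + bs^2 + cs + d. Substituting each data point gives a linear system:
  a + b + c + d = 5
  8a + 4b + 2c + d = -15
  216a + 36b + 6c + d = -795
  343a + 49b + 7c + d = -1285
Solving the system yields a = -4, b = 1, c = 5, d = 3.
So p(s) = -4s³ + s² + 5s + 3.
Check: p(1) = 5. ✓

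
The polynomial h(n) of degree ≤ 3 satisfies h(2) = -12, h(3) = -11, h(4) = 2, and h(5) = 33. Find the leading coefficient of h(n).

Write h(n) = an^3 + bn^2 + cn + d. Substituting each data point gives a linear system:
  8a + 4b + 2c + d = -12
  27a + 9b + 3c + d = -11
  64a + 16b + 4c + d = 2
  125a + 25b + 5c + d = 33
Solving the system yields a = 1, b = -3, c = -3, d = -2.
So h(n) = n^3 - 3n^2 - 3n - 2.
The leading coefficient is 1.

1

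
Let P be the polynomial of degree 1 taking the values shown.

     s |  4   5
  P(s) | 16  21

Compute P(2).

6

Using the Lagrange interpolation formula with nodes 4, 5:
  L_0(s) = (s - 5) / -1
  L_1(s) = (s - 4) / 1
Then P(s) = 16·L_0(s) + 21·L_1(s).
Expanding and collecting terms gives P(s) = 5s - 4.
Evaluating at s = 2: P(2) = 6.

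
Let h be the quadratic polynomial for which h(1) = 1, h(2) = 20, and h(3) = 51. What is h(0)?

-6

Write h(t) = at^2 + bt + c. Substituting each data point gives a linear system:
  a + b + c = 1
  4a + 2b + c = 20
  9a + 3b + c = 51
Solving the system yields a = 6, b = 1, c = -6.
So h(t) = 6t^2 + t - 6.
Then h(0) = -6.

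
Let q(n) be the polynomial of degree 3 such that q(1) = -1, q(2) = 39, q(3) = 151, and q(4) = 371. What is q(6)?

1279

Forward differences of the values at n = 1, 2, 3, 4:
  q  : -1  39  151  371
  Δ  : 40  112  220
  Δ^2: 72  108
  Δ^3: 36
The third differences are constant, confirming degree 3.
Interpolating (Newton forward form) and evaluating at n = 6 gives q(6) = 1279.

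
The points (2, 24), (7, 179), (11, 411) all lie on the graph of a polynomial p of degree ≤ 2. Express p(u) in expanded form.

Write p(u) = au^2 + bu + c. Substituting each data point gives a linear system:
  4a + 2b + c = 24
  49a + 7b + c = 179
  121a + 11b + c = 411
Solving the system yields a = 3, b = 4, c = 4.
So p(u) = 3u^2 + 4u + 4.
Check: p(11) = 411. ✓

p(u) = 3u^2 + 4u + 4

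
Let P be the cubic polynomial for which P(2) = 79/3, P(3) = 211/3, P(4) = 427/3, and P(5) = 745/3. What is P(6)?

1183/3

Forward differences of the values at x = 2, 3, 4, 5:
  P  : 79/3  211/3  427/3  745/3
  Δ  : 44  72  106
  Δ^2: 28  34
  Δ^3: 6
The third differences are constant, confirming degree 3.
Interpolating (Newton forward form) and evaluating at x = 6 gives P(6) = 1183/3.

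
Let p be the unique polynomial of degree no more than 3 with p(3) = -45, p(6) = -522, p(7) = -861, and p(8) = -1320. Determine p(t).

Write p(t) = at^3 + bt^2 + ct + d. Substituting each data point gives a linear system:
  27a + 9b + 3c + d = -45
  216a + 36b + 6c + d = -522
  343a + 49b + 7c + d = -861
  512a + 64b + 8c + d = -1320
Solving the system yields a = -3, b = 3, c = 3, d = 0.
So p(t) = -3t³ + 3t² + 3t.
Check: p(8) = -1320. ✓

p(t) = -3t^3 + 3t^2 + 3t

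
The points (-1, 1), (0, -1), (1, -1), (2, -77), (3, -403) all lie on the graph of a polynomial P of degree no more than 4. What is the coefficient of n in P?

4

Write P(n) = an^4 + bn^3 + cn^2 + dn + e. Substituting each data point gives a linear system:
  a - b + c - d + e = 1
  e = -1
  a + b + c + d + e = -1
  16a + 8b + 4c + 2d + e = -77
  81a + 27b + 9c + 3d + e = -403
Solving the system yields a = -4, b = -5, c = 5, d = 4, e = -1.
So P(n) = -4n^4 - 5n^3 + 5n^2 + 4n - 1.
The coefficient of n is 4.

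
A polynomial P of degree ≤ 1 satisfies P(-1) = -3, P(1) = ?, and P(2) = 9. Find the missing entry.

The 2 known points determine the degree-1 polynomial uniquely.
Write P(n) = an + b. Substituting each data point gives a linear system:
  -a + b = -3
  2a + b = 9
Solving the system yields a = 4, b = 1.
So P(n) = 4n + 1.
Then P(1) = 5.

5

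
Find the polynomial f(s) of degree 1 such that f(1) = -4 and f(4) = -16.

f(s) = -4s

Using the Lagrange interpolation formula with nodes 1, 4:
  L_0(s) = (s - 4) / -3
  L_1(s) = (s - 1) / 3
Then f(s) = -4·L_0(s) - 16·L_1(s).
Expanding and collecting terms gives f(s) = -4s.
Check: f(4) = -16. ✓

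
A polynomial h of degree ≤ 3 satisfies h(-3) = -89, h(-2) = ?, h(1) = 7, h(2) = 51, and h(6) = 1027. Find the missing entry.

-29

The 4 known points determine the degree-3 polynomial uniquely.
Write h(n) = an^3 + bn^2 + cn + d. Substituting each data point gives a linear system:
  -27a + 9b - 3c + d = -89
  a + b + c + d = 7
  8a + 4b + 2c + d = 51
  216a + 36b + 6c + d = 1027
Solving the system yields a = 4, b = 4, c = 4, d = -5.
So h(n) = 4n³ + 4n² + 4n - 5.
Then h(-2) = -29.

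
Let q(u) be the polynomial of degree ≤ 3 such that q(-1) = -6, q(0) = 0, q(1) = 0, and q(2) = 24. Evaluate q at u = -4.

Forward differences of the values at u = -1, 0, 1, 2:
  q  : -6  0  0  24
  Δ  : 6  0  24
  Δ^2: -6  24
  Δ^3: 30
The third differences are constant, confirming degree 3.
Interpolating (Newton forward form) and evaluating at u = -4 gives q(-4) = -360.

-360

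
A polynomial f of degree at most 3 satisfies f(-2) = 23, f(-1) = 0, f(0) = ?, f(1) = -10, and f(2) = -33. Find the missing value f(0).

-5

The 4 known points determine the degree-3 polynomial uniquely.
Write f(n) = an^3 + bn^2 + cn + d. Substituting each data point gives a linear system:
  -8a + 4b - 2c + d = 23
  -a + b - c + d = 0
  a + b + c + d = -10
  8a + 4b + 2c + d = -33
Solving the system yields a = -3, b = 0, c = -2, d = -5.
So f(n) = -3n^3 - 2n - 5.
Then f(0) = -5.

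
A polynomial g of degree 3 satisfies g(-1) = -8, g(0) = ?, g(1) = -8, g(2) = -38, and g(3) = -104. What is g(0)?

-2

On equispaced nodes a degree-3 polynomial has vanishing fourth forward difference, so
  g(-1) - 4·g(0) + 6·g(1) - 4·g(2) + g(3) = 0.
Substituting the known values and solving for g(0):
  -4·g(0) = 8
  g(0) = -2.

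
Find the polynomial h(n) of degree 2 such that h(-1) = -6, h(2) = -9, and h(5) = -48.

h(n) = -2n^2 + n - 3

Write h(n) = an^2 + bn + c. Substituting each data point gives a linear system:
  a - b + c = -6
  4a + 2b + c = -9
  25a + 5b + c = -48
Solving the system yields a = -2, b = 1, c = -3.
So h(n) = -2n^2 + n - 3.
Check: h(5) = -48. ✓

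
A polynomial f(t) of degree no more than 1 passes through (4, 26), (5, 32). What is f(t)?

Write f(t) = at + b. Substituting each data point gives a linear system:
  4a + b = 26
  5a + b = 32
Solving the system yields a = 6, b = 2.
So f(t) = 6t + 2.
Check: f(4) = 26. ✓

f(t) = 6t + 2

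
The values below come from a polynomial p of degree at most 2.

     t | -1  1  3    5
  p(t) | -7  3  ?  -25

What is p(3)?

On equispaced nodes a degree-2 polynomial has vanishing third forward difference, so
  - p(-1) + 3·p(1) - 3·p(3) + p(5) = 0.
Substituting the known values and solving for p(3):
  -3·p(3) = 9
  p(3) = -3.

-3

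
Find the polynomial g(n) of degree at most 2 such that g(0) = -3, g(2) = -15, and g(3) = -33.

g(n) = -4n^2 + 2n - 3

Write g(n) = an^2 + bn + c. Substituting each data point gives a linear system:
  c = -3
  4a + 2b + c = -15
  9a + 3b + c = -33
Solving the system yields a = -4, b = 2, c = -3.
So g(n) = -4n^2 + 2n - 3.
Check: g(2) = -15. ✓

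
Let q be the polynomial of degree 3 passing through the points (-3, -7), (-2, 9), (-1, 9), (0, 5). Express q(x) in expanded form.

q(x) = 2x^3 + 4x^2 - 2x + 5

Using the Lagrange interpolation formula with nodes -3, -2, -1, 0:
  L_0(x) = (x + 2)(x + 1)x / -6
  L_1(x) = (x + 3)(x + 1)x / 2
  L_2(x) = (x + 3)(x + 2)x / -2
  L_3(x) = (x + 3)(x + 2)(x + 1) / 6
Then q(x) = -7·L_0(x) + 9·L_1(x) + 9·L_2(x) + 5·L_3(x).
Expanding and collecting terms gives q(x) = 2x^3 + 4x^2 - 2x + 5.
Check: q(0) = 5. ✓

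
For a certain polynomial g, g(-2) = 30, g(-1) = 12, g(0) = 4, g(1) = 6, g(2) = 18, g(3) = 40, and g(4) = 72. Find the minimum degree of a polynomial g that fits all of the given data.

2

Forward differences of the values at x = -2, -1, 0, 1, 2, 3, 4:
  g  : 30  12  4  6  18  40  72
  Δ  : -18  -8  2  12  22  32
  Δ^2: 10  10  10  10  10
  Δ^3: 0  0  0  0
  Δ^4: 0  0  0
  Δ^5: 0  0
  Δ^6: 0
The second differences are constant (10) and nonzero, while all higher differences vanish, so the minimal degree is 2.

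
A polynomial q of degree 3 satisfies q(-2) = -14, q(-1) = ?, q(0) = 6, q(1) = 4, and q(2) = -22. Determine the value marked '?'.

-4

On equispaced nodes a degree-3 polynomial has vanishing fourth forward difference, so
  q(-2) - 4·q(-1) + 6·q(0) - 4·q(1) + q(2) = 0.
Substituting the known values and solving for q(-1):
  -4·q(-1) = 16
  q(-1) = -4.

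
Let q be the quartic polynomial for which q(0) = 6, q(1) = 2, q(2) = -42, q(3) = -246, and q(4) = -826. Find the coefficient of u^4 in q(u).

-4

Write q(u) = au^4 + bu^3 + cu^2 + du + e. Substituting each data point gives a linear system:
  e = 6
  a + b + c + d + e = 2
  16a + 8b + 4c + 2d + e = -42
  81a + 27b + 9c + 3d + e = -246
  256a + 64b + 16c + 4d + e = -826
Solving the system yields a = -4, b = 4, c = -4, d = 0, e = 6.
So q(u) = -4u^4 + 4u^3 - 4u^2 + 6.
The leading coefficient is -4.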